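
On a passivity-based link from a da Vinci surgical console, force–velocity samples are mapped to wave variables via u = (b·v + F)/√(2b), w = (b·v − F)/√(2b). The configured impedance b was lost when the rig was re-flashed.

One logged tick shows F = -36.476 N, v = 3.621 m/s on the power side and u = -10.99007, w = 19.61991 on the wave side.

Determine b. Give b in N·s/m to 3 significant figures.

b = 2.84 N·s/m

u + w = 8.6298;  u + w = √(2b)·v, so √(2b) = 8.6298/3.621 = 2.3833.
b = (√(2b))²/2 = 5.6800/2 = 2.8400.
(Check via u − w = 2F/√(2b): u − w = -30.6100, 2F/√(2b) = -30.6100.)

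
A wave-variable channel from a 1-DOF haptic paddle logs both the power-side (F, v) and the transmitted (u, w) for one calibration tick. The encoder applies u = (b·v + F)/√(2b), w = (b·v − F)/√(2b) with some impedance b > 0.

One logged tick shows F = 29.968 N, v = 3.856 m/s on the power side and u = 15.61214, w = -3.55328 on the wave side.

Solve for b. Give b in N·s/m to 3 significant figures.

b = 4.89 N·s/m

u + w = 12.0589;  u + w = √(2b)·v, so √(2b) = 12.0589/3.856 = 3.1273.
b = (√(2b))²/2 = 9.7800/2 = 4.8900.
(Check via u − w = 2F/√(2b): u − w = 19.1654, 2F/√(2b) = 19.1654.)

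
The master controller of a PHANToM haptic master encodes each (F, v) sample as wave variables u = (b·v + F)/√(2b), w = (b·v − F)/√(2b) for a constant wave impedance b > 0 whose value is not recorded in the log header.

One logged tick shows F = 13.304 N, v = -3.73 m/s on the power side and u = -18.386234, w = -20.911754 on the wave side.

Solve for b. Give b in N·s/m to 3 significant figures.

b = 55.5 N·s/m

u + w = -39.297988;  u + w = √(2b)·v, so √(2b) = -39.297988/(-3.73) = 10.535654.
b = (√(2b))²/2 = 110.999997/2 = 55.499999.
(Check via u − w = 2F/√(2b): u − w = 2.525520, 2F/√(2b) = 2.525520.)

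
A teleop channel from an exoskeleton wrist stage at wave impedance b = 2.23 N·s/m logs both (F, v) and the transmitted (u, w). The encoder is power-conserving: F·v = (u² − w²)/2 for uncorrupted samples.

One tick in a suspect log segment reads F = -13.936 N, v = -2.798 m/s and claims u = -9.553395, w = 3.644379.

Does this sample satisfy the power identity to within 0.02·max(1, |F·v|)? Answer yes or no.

F·v = (-13.936)×(-2.798) = 38.992928 W.
(u² − w²)/2 = (91.267356 − 13.281498)/2 = 38.992929 W.
|Δ| = 0.000001;  2% of max(1, |F·v|) = 0.779859.

yes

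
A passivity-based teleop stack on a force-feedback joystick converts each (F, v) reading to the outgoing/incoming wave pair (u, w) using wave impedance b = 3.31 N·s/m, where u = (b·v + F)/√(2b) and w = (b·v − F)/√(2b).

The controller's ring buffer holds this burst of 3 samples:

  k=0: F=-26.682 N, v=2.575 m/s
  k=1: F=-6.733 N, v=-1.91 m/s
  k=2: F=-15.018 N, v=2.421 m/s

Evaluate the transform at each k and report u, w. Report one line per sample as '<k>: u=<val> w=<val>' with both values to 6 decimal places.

k=0: b·v=3.31×2.575=8.523250; √(2b)=2.572936; u=(8.523250+(-26.682))/2.572936=-7.057599, w=(8.523250−(-26.682))/2.572936=13.682909
k=1: b·v=3.31×(-1.91)=-6.322100; √(2b)=2.572936; u=(-6.322100+(-6.733))/2.572936=-5.074009, w=(-6.322100−(-6.733))/2.572936=0.159701
k=2: b·v=3.31×2.421=8.013510; √(2b)=2.572936; u=(8.013510+(-15.018))/2.572936=-2.722372, w=(8.013510−(-15.018))/2.572936=8.951451

0: u=-7.057599 w=13.682909
1: u=-5.074009 w=0.159701
2: u=-2.722372 w=8.951451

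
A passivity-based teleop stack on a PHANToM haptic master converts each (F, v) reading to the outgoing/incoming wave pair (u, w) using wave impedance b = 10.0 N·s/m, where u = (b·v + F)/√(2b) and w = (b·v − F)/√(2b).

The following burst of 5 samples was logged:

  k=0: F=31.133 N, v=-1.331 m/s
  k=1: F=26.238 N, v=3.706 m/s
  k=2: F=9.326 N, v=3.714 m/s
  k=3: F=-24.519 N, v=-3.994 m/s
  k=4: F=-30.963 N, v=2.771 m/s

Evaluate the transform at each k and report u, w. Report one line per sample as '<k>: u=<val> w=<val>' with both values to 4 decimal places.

0: u=3.9853 w=-9.9378
1: u=14.1539 w=2.4199
2: u=10.3901 w=6.2194
3: u=-14.4135 w=-3.4482
4: u=-0.7274 w=13.1197

k=0: b·v=10.0×(-1.331)=-13.3100; √(2b)=4.4721; u=(-13.3100+31.133)/4.4721=3.9853, w=(-13.3100−31.133)/4.4721=-9.9378
k=1: b·v=10.0×3.706=37.0600; √(2b)=4.4721; u=(37.0600+26.238)/4.4721=14.1539, w=(37.0600−26.238)/4.4721=2.4199
k=2: b·v=10.0×3.714=37.1400; √(2b)=4.4721; u=(37.1400+9.326)/4.4721=10.3901, w=(37.1400−9.326)/4.4721=6.2194
k=3: b·v=10.0×(-3.994)=-39.9400; √(2b)=4.4721; u=(-39.9400+(-24.519))/4.4721=-14.4135, w=(-39.9400−(-24.519))/4.4721=-3.4482
k=4: b·v=10.0×2.771=27.7100; √(2b)=4.4721; u=(27.7100+(-30.963))/4.4721=-0.7274, w=(27.7100−(-30.963))/4.4721=13.1197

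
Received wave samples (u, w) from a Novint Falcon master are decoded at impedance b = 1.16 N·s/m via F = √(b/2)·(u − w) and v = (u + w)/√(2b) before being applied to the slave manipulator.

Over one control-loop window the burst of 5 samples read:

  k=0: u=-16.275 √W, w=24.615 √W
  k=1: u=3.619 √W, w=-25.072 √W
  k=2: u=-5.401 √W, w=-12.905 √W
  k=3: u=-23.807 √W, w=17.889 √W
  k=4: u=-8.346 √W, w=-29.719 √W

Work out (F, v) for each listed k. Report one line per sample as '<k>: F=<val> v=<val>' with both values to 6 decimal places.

0: F=-31.140896 v=5.475478
1: F=21.850415 v=-14.084585
2: F=5.714876 v=-12.018478
3: F=-31.754728 v=-3.885357
4: F=16.277192 v=-24.990897

k=0: u−w=-40.890000, u+w=8.340000; √(b/2)=0.761577, √(2b)=1.523155; F=0.761577×(-40.89)=-31.140896, v=8.340000/1.523155=5.475478
k=1: u−w=28.691000, u+w=-21.453000; √(b/2)=0.761577, √(2b)=1.523155; F=0.761577×28.691=21.850415, v=-21.453000/1.523155=-14.084585
k=2: u−w=7.504000, u+w=-18.306000; √(b/2)=0.761577, √(2b)=1.523155; F=0.761577×7.504=5.714876, v=-18.306000/1.523155=-12.018478
k=3: u−w=-41.696000, u+w=-5.918000; √(b/2)=0.761577, √(2b)=1.523155; F=0.761577×(-41.696)=-31.754728, v=-5.918000/1.523155=-3.885357
k=4: u−w=21.373000, u+w=-38.065000; √(b/2)=0.761577, √(2b)=1.523155; F=0.761577×21.373=16.277192, v=-38.065000/1.523155=-24.990897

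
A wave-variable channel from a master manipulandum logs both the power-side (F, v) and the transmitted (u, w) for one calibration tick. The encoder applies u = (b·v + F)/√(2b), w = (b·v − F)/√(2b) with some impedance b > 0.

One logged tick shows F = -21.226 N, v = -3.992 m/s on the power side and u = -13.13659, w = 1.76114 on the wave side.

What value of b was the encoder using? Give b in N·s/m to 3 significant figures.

u + w = -11.37545;  u + w = √(2b)·v, so √(2b) = -11.37545/(-3.992) = 2.84956.
b = (√(2b))²/2 = 8.12000/2 = 4.06000.
(Check via u − w = 2F/√(2b): u − w = -14.89773, 2F/√(2b) = -14.89773.)

b = 4.06 N·s/m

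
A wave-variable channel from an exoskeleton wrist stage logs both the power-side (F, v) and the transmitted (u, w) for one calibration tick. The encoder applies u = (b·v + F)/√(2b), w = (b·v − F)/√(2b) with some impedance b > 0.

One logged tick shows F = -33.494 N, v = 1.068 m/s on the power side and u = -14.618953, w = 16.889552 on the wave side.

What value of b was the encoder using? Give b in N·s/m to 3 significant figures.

b = 2.26 N·s/m

u + w = 2.270599;  u + w = √(2b)·v, so √(2b) = 2.270599/1.068 = 2.126029.
b = (√(2b))²/2 = 4.519999/2 = 2.260000.
(Check via u − w = 2F/√(2b): u − w = -31.508505, 2F/√(2b) = -31.508507.)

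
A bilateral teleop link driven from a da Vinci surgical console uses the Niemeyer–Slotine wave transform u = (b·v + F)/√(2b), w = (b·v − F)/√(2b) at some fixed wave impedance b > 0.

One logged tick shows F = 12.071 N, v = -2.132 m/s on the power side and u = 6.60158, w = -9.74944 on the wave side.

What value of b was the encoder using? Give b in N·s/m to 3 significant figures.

u + w = -3.1479;  u + w = √(2b)·v, so √(2b) = -3.1479/(-2.132) = 1.4765.
b = (√(2b))²/2 = 2.1800/2 = 1.0900.
(Check via u − w = 2F/√(2b): u − w = 16.3510, 2F/√(2b) = 16.3510.)

b = 1.09 N·s/m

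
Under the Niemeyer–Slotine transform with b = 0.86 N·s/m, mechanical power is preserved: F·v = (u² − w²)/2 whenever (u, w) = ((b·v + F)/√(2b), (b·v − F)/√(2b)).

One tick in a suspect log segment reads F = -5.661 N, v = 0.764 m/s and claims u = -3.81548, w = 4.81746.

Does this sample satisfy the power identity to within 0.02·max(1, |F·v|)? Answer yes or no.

yes

F·v = (-5.661)×0.764 = -4.32500 W.
(u² − w²)/2 = (14.55789 − 23.20792)/2 = -4.32502 W.
|Δ| = 0.00001;  2% of max(1, |F·v|) = 0.08650.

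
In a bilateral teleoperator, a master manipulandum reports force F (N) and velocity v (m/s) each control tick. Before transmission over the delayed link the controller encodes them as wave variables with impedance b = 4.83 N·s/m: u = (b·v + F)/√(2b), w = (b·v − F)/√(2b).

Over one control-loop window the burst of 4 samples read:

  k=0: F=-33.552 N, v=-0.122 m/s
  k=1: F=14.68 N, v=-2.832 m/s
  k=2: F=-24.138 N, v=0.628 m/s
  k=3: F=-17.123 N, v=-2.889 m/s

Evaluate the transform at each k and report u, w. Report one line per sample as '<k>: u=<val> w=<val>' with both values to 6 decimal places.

k=0: b·v=4.83×(-0.122)=-0.589260; √(2b)=3.108054; u=(-0.589260+(-33.552))/3.108054=-10.984770, w=(-0.589260−(-33.552))/3.108054=10.605588
k=1: b·v=4.83×(-2.832)=-13.678560; √(2b)=3.108054; u=(-13.678560+14.68)/3.108054=0.322208, w=(-13.678560−14.68)/3.108054=-9.124217
k=2: b·v=4.83×0.628=3.033240; √(2b)=3.108054; u=(3.033240+(-24.138))/3.108054=-6.790345, w=(3.033240−(-24.138))/3.108054=8.742203
k=3: b·v=4.83×(-2.889)=-13.953870; √(2b)=3.108054; u=(-13.953870+(-17.123))/3.108054=-9.998819, w=(-13.953870−(-17.123))/3.108054=1.019651

0: u=-10.984770 w=10.605588
1: u=0.322208 w=-9.124217
2: u=-6.790345 w=8.742203
3: u=-9.998819 w=1.019651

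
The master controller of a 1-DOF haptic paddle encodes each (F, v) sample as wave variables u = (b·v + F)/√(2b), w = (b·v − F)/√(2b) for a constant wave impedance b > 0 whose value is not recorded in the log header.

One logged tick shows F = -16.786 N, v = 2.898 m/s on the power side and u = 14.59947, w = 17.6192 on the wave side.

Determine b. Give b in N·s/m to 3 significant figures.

u + w = 32.21867;  u + w = √(2b)·v, so √(2b) = 32.21867/2.898 = 11.11755.
b = (√(2b))²/2 = 123.60000/2 = 61.80000.
(Check via u − w = 2F/√(2b): u − w = -3.01973, 2F/√(2b) = -3.01973.)

b = 61.8 N·s/m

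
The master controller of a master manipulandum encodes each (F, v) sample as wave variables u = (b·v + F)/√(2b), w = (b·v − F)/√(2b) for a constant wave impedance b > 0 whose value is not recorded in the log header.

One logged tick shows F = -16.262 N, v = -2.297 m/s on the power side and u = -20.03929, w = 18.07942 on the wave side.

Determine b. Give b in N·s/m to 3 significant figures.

u + w = -1.95987;  u + w = √(2b)·v, so √(2b) = -1.95987/(-2.297) = 0.85323.
b = (√(2b))²/2 = 0.72800/2 = 0.36400.
(Check via u − w = 2F/√(2b): u − w = -38.11871, 2F/√(2b) = -38.11867.)

b = 0.364 N·s/m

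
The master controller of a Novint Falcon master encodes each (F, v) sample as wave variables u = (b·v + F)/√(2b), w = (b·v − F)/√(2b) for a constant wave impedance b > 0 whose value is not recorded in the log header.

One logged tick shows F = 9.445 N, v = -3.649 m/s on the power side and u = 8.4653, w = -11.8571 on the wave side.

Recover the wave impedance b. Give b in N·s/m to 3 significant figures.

u + w = -3.39180;  u + w = √(2b)·v, so √(2b) = -3.39180/(-3.649) = 0.92951.
b = (√(2b))²/2 = 0.86400/2 = 0.43200.
(Check via u − w = 2F/√(2b): u − w = 20.32240, 2F/√(2b) = 20.32243.)

b = 0.432 N·s/m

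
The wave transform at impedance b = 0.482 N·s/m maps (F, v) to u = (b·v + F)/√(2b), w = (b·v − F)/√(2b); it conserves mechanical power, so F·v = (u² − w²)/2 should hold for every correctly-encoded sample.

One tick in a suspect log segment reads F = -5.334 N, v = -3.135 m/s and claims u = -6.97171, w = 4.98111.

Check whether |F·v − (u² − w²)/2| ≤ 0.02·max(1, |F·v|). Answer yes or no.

F·v = (-5.334)×(-3.135) = 16.7221 W.
(u² − w²)/2 = (48.6047 − 24.8115)/2 = 11.8966 W.
|Δ| = 4.8254;  2% of max(1, |F·v|) = 0.3344.

no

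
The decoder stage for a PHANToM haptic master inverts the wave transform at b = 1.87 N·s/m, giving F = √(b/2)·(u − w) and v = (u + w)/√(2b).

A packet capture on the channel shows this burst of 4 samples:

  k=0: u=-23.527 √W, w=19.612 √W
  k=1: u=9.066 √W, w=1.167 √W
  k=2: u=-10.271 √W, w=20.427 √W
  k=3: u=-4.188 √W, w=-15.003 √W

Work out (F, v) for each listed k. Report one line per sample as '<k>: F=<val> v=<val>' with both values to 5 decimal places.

0: F=-41.71343 v=-2.02440
1: F=7.63797 v=5.29136
2: F=-29.68355 v=5.25154
3: F=10.45761 v=-9.92343

k=0: u−w=-43.13900, u+w=-3.91500; √(b/2)=0.96695, √(2b)=1.93391; F=0.96695×(-43.139)=-41.71343, v=-3.91500/1.93391=-2.02440
k=1: u−w=7.89900, u+w=10.23300; √(b/2)=0.96695, √(2b)=1.93391; F=0.96695×7.899=7.63797, v=10.23300/1.93391=5.29136
k=2: u−w=-30.69800, u+w=10.15600; √(b/2)=0.96695, √(2b)=1.93391; F=0.96695×(-30.698)=-29.68355, v=10.15600/1.93391=5.25154
k=3: u−w=10.81500, u+w=-19.19100; √(b/2)=0.96695, √(2b)=1.93391; F=0.96695×10.815=10.45761, v=-19.19100/1.93391=-9.92343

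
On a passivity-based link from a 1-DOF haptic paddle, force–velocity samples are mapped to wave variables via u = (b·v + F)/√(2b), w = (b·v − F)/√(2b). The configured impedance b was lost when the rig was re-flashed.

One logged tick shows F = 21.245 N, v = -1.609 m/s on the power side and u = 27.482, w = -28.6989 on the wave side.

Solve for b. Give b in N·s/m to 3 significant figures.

b = 0.286 N·s/m

u + w = -1.21690;  u + w = √(2b)·v, so √(2b) = -1.21690/(-1.609) = 0.75631.
b = (√(2b))²/2 = 0.57200/2 = 0.28600.
(Check via u − w = 2F/√(2b): u − w = 56.18090, 2F/√(2b) = 56.18080.)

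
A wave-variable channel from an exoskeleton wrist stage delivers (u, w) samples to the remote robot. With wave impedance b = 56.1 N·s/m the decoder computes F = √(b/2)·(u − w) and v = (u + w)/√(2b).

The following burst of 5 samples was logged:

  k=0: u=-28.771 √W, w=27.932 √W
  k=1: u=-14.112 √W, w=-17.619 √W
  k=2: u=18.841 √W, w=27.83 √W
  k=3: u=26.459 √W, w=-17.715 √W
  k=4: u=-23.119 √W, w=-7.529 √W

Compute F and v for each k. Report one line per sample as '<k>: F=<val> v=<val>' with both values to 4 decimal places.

0: F=-300.3119 v=-0.0792
1: F=18.5739 v=-2.9956
2: F=-47.6078 v=4.4061
3: F=233.9554 v=0.8255
4: F=-82.5681 v=-2.8934

k=0: u−w=-56.7030, u+w=-0.8390; √(b/2)=5.2962, √(2b)=10.5925; F=5.2962×(-56.703)=-300.3119, v=-0.8390/10.5925=-0.0792
k=1: u−w=3.5070, u+w=-31.7310; √(b/2)=5.2962, √(2b)=10.5925; F=5.2962×3.507=18.5739, v=-31.7310/10.5925=-2.9956
k=2: u−w=-8.9890, u+w=46.6710; √(b/2)=5.2962, √(2b)=10.5925; F=5.2962×(-8.989)=-47.6078, v=46.6710/10.5925=4.4061
k=3: u−w=44.1740, u+w=8.7440; √(b/2)=5.2962, √(2b)=10.5925; F=5.2962×44.174=233.9554, v=8.7440/10.5925=0.8255
k=4: u−w=-15.5900, u+w=-30.6480; √(b/2)=5.2962, √(2b)=10.5925; F=5.2962×(-15.59)=-82.5681, v=-30.6480/10.5925=-2.8934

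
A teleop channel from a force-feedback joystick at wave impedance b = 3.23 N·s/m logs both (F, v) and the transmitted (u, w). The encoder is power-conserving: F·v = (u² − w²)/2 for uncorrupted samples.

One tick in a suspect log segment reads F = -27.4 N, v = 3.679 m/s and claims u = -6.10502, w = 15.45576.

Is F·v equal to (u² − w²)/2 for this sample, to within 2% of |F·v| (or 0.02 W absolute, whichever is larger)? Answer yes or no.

yes

F·v = (-27.4)×3.679 = -100.80460 W.
(u² − w²)/2 = (37.27127 − 238.88052)/2 = -100.80462 W.
|Δ| = 0.00002;  2% of max(1, |F·v|) = 2.01609.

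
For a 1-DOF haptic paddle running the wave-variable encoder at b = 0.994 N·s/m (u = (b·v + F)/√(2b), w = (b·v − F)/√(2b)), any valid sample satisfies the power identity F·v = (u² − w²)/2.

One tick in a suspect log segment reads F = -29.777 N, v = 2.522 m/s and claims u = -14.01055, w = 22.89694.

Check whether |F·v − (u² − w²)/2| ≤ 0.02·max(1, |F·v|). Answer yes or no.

no

F·v = (-29.777)×2.522 = -75.09759 W.
(u² − w²)/2 = (196.29551 − 524.26986)/2 = -163.98718 W.
|Δ| = 88.88958;  2% of max(1, |F·v|) = 1.50195.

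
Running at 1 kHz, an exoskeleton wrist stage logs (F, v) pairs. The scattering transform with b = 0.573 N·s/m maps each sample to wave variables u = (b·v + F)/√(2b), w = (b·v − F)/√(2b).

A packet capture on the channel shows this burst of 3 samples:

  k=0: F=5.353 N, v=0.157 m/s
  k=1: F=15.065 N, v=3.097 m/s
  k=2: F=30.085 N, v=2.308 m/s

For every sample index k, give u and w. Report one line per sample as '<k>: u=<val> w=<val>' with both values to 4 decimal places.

0: u=5.0844 w=-4.9164
1: u=15.7304 w=-12.4150
2: u=29.3387 w=-26.8680

k=0: b·v=0.573×0.157=0.0900; √(2b)=1.0705; u=(0.0900+5.353)/1.0705=5.0844, w=(0.0900−5.353)/1.0705=-4.9164
k=1: b·v=0.573×3.097=1.7746; √(2b)=1.0705; u=(1.7746+15.065)/1.0705=15.7304, w=(1.7746−15.065)/1.0705=-12.4150
k=2: b·v=0.573×2.308=1.3225; √(2b)=1.0705; u=(1.3225+30.085)/1.0705=29.3387, w=(1.3225−30.085)/1.0705=-26.8680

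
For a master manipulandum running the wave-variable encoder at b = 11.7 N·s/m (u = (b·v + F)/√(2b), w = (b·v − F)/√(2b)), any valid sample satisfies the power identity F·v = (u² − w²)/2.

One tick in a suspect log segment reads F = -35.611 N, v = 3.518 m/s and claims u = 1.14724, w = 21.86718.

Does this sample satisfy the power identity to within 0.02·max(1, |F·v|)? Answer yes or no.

no

F·v = (-35.611)×3.518 = -125.27950 W.
(u² − w²)/2 = (1.31616 − 478.17356)/2 = -238.42870 W.
|Δ| = 113.14920;  2% of max(1, |F·v|) = 2.50559.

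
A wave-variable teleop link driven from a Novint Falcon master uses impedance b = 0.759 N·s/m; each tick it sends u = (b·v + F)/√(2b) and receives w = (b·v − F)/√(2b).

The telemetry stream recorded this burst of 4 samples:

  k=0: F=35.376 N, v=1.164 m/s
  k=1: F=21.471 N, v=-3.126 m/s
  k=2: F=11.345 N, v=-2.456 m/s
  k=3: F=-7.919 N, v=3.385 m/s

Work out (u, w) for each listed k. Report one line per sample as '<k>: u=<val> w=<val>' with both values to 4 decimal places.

k=0: b·v=0.759×1.164=0.8835; √(2b)=1.2321; u=(0.8835+35.376)/1.2321=29.4297, w=(0.8835−35.376)/1.2321=-27.9956
k=1: b·v=0.759×(-3.126)=-2.3726; √(2b)=1.2321; u=(-2.3726+21.471)/1.2321=15.5010, w=(-2.3726−21.471)/1.2321=-19.3525
k=2: b·v=0.759×(-2.456)=-1.8641; √(2b)=1.2321; u=(-1.8641+11.345)/1.2321=7.6951, w=(-1.8641−11.345)/1.2321=-10.7211
k=3: b·v=0.759×3.385=2.5692; √(2b)=1.2321; u=(2.5692+(-7.919))/1.2321=-4.3421, w=(2.5692−(-7.919))/1.2321=8.5127

0: u=29.4297 w=-27.9956
1: u=15.5010 w=-19.3525
2: u=7.6951 w=-10.7211
3: u=-4.3421 w=8.5127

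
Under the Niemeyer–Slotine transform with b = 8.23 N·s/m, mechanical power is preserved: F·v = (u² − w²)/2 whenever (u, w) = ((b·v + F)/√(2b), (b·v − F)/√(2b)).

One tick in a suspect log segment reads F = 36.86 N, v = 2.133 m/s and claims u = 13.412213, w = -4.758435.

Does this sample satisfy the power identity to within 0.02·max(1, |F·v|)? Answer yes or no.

yes

F·v = 36.86×2.133 = 78.622380 W.
(u² − w²)/2 = (179.887458 − 22.642704)/2 = 78.622377 W.
|Δ| = 0.000003;  2% of max(1, |F·v|) = 1.572448.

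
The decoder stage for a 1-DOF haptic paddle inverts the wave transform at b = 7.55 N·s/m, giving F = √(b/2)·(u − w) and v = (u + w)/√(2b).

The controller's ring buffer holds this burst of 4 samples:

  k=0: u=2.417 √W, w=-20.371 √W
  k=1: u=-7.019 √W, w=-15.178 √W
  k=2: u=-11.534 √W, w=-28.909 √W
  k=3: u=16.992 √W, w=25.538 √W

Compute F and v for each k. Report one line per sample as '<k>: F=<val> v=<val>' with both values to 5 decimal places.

0: F=44.27562 v=-4.62033
1: F=15.85241 v=-5.71223
2: F=33.75851 v=-10.40770
3: F=-16.60433 v=10.94478

k=0: u−w=22.78800, u+w=-17.95400; √(b/2)=1.94294, √(2b)=3.88587; F=1.94294×22.788=44.27562, v=-17.95400/3.88587=-4.62033
k=1: u−w=8.15900, u+w=-22.19700; √(b/2)=1.94294, √(2b)=3.88587; F=1.94294×8.159=15.85241, v=-22.19700/3.88587=-5.71223
k=2: u−w=17.37500, u+w=-40.44300; √(b/2)=1.94294, √(2b)=3.88587; F=1.94294×17.375=33.75851, v=-40.44300/3.88587=-10.40770
k=3: u−w=-8.54600, u+w=42.53000; √(b/2)=1.94294, √(2b)=3.88587; F=1.94294×(-8.546)=-16.60433, v=42.53000/3.88587=10.94478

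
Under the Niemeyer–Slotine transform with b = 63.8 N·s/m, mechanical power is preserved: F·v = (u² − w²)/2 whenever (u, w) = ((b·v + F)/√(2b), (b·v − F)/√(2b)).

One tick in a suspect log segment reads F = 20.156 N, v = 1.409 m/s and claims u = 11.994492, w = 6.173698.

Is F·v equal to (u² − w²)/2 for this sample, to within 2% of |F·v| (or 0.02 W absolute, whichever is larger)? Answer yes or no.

no

F·v = 20.156×1.409 = 28.399804 W.
(u² − w²)/2 = (143.867838 − 38.114547)/2 = 52.876646 W.
|Δ| = 24.476842;  2% of max(1, |F·v|) = 0.567996.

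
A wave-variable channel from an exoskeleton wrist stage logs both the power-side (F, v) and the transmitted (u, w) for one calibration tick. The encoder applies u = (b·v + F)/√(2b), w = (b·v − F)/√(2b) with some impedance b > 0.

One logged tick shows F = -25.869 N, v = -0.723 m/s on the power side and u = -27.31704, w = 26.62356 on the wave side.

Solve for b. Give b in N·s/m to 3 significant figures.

b = 0.46 N·s/m

u + w = -0.6935;  u + w = √(2b)·v, so √(2b) = -0.6935/(-0.723) = 0.9592.
b = (√(2b))²/2 = 0.9200/2 = 0.4600.
(Check via u − w = 2F/√(2b): u − w = -53.9406, 2F/√(2b) = -53.9404.)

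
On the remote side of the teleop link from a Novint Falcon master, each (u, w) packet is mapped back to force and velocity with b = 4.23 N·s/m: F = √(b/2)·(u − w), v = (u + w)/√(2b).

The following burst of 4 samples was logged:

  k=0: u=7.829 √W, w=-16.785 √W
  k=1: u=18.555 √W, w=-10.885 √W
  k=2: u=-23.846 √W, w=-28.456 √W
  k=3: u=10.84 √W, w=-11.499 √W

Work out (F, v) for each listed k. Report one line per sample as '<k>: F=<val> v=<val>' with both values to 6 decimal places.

0: F=35.796238 v=-3.079136
1: F=42.814709 v=2.637000
2: F=6.704341 v=-17.981798
3: F=32.487696 v=-0.226569

k=0: u−w=24.614000, u+w=-8.956000; √(b/2)=1.454304, √(2b)=2.908608; F=1.454304×24.614=35.796238, v=-8.956000/2.908608=-3.079136
k=1: u−w=29.440000, u+w=7.670000; √(b/2)=1.454304, √(2b)=2.908608; F=1.454304×29.44=42.814709, v=7.670000/2.908608=2.637000
k=2: u−w=4.610000, u+w=-52.302000; √(b/2)=1.454304, √(2b)=2.908608; F=1.454304×4.61=6.704341, v=-52.302000/2.908608=-17.981798
k=3: u−w=22.339000, u+w=-0.659000; √(b/2)=1.454304, √(2b)=2.908608; F=1.454304×22.339=32.487696, v=-0.659000/2.908608=-0.226569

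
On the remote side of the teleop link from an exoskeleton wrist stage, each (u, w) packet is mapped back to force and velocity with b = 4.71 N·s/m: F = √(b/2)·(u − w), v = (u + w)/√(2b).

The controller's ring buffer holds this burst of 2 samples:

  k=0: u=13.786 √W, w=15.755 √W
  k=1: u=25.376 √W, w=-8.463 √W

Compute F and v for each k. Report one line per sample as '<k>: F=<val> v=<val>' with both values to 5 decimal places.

k=0: u−w=-1.96900, u+w=29.54100; √(b/2)=1.53460, √(2b)=3.06920; F=1.53460×(-1.969)=-3.02163, v=29.54100/3.06920=9.62498
k=1: u−w=33.83900, u+w=16.91300; √(b/2)=1.53460, √(2b)=3.06920; F=1.53460×33.839=51.92936, v=16.91300/3.06920=5.51055

0: F=-3.02163 v=9.62498
1: F=51.92936 v=5.51055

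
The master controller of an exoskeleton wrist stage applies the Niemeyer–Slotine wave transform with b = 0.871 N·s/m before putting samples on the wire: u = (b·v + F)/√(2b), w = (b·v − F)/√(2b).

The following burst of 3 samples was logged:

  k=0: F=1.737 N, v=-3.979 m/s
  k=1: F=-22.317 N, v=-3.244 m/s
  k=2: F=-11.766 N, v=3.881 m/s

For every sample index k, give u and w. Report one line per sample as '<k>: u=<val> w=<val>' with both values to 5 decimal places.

k=0: b·v=0.871×(-3.979)=-3.46571; √(2b)=1.31985; u=(-3.46571+1.737)/1.31985=-1.30978, w=(-3.46571−1.737)/1.31985=-3.94190
k=1: b·v=0.871×(-3.244)=-2.82552; √(2b)=1.31985; u=(-2.82552+(-22.317))/1.31985=-19.04955, w=(-2.82552−(-22.317))/1.31985=14.76796
k=2: b·v=0.871×3.881=3.38035; √(2b)=1.31985; u=(3.38035+(-11.766))/1.31985=-6.35349, w=(3.38035−(-11.766))/1.31985=11.47583

0: u=-1.30978 w=-3.94190
1: u=-19.04955 w=14.76796
2: u=-6.35349 w=11.47583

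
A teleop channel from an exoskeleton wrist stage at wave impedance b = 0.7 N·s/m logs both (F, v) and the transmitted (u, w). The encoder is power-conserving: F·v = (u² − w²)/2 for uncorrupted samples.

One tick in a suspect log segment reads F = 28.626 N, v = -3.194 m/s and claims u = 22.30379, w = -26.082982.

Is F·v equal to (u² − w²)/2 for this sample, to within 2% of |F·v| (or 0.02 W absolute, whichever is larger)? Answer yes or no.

F·v = 28.626×(-3.194) = -91.431444 W.
(u² − w²)/2 = (497.459048 − 680.321950)/2 = -91.431451 W.
|Δ| = 0.000007;  2% of max(1, |F·v|) = 1.828629.

yes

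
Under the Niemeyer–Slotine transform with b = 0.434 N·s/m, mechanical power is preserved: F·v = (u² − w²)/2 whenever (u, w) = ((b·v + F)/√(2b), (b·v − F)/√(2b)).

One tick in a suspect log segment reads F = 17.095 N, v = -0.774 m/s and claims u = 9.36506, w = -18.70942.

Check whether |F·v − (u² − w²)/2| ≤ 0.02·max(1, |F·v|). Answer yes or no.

no

F·v = 17.095×(-0.774) = -13.2315 W.
(u² − w²)/2 = (87.7043 − 350.0424)/2 = -131.1690 W.
|Δ| = 117.9375;  2% of max(1, |F·v|) = 0.2646.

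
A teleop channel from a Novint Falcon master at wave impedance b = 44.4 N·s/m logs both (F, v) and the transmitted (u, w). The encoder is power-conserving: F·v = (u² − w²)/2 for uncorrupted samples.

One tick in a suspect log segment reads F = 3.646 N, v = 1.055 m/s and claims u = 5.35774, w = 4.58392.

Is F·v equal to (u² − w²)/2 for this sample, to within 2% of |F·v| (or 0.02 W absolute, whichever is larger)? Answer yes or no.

yes

F·v = 3.646×1.055 = 3.8465 W.
(u² − w²)/2 = (28.7054 − 21.0123)/2 = 3.8465 W.
|Δ| = 0.0000;  2% of max(1, |F·v|) = 0.0769.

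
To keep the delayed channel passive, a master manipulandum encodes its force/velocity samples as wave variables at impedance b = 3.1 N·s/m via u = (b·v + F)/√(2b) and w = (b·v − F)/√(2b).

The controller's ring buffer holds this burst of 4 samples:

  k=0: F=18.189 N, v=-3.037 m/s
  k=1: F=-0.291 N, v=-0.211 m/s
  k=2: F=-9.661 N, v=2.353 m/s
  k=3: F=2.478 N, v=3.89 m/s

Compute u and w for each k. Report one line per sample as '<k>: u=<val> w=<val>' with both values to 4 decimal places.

0: u=3.5238 w=-11.0859
1: u=-0.3796 w=-0.1458
2: u=-0.9505 w=6.8094
3: u=5.8382 w=3.8478

k=0: b·v=3.1×(-3.037)=-9.4147; √(2b)=2.4900; u=(-9.4147+18.189)/2.4900=3.5238, w=(-9.4147−18.189)/2.4900=-11.0859
k=1: b·v=3.1×(-0.211)=-0.6541; √(2b)=2.4900; u=(-0.6541+(-0.291))/2.4900=-0.3796, w=(-0.6541−(-0.291))/2.4900=-0.1458
k=2: b·v=3.1×2.353=7.2943; √(2b)=2.4900; u=(7.2943+(-9.661))/2.4900=-0.9505, w=(7.2943−(-9.661))/2.4900=6.8094
k=3: b·v=3.1×3.89=12.0590; √(2b)=2.4900; u=(12.0590+2.478)/2.4900=5.8382, w=(12.0590−2.478)/2.4900=3.8478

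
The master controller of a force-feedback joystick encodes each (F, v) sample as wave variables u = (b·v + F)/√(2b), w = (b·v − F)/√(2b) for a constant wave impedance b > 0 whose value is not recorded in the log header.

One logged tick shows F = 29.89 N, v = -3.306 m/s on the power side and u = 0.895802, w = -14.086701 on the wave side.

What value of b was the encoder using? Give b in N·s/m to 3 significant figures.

u + w = -13.190899;  u + w = √(2b)·v, so √(2b) = -13.190899/(-3.306) = 3.989988.
b = (√(2b))²/2 = 15.920001/2 = 7.960001.
(Check via u − w = 2F/√(2b): u − w = 14.982503, 2F/√(2b) = 14.982503.)

b = 7.96 N·s/m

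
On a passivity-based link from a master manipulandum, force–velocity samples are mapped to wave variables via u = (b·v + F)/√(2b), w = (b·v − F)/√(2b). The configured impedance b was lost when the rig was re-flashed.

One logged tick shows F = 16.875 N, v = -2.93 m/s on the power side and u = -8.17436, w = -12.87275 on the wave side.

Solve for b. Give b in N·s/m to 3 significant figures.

b = 25.8 N·s/m

u + w = -21.04711;  u + w = √(2b)·v, so √(2b) = -21.04711/(-2.93) = 7.18331.
b = (√(2b))²/2 = 51.60000/2 = 25.80000.
(Check via u − w = 2F/√(2b): u − w = 4.69839, 2F/√(2b) = 4.69839.)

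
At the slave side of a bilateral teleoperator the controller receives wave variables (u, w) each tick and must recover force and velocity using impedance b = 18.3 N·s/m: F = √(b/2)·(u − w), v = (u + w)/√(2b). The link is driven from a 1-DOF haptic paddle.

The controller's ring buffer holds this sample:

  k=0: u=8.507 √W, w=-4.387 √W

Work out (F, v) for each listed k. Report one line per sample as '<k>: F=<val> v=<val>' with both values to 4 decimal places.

k=0: u−w=12.8940, u+w=4.1200; √(b/2)=3.0249, √(2b)=6.0498; F=3.0249×12.894=39.0030, v=4.1200/6.0498=0.6810

0: F=39.0030 v=0.6810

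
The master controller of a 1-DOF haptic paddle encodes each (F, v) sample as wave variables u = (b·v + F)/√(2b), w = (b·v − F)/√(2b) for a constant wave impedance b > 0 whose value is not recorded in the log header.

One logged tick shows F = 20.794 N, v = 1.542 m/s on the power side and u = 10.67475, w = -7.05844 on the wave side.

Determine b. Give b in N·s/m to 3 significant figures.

u + w = 3.6163;  u + w = √(2b)·v, so √(2b) = 3.6163/1.542 = 2.3452.
b = (√(2b))²/2 = 5.5000/2 = 2.7500.
(Check via u − w = 2F/√(2b): u − w = 17.7332, 2F/√(2b) = 17.7332.)

b = 2.75 N·s/m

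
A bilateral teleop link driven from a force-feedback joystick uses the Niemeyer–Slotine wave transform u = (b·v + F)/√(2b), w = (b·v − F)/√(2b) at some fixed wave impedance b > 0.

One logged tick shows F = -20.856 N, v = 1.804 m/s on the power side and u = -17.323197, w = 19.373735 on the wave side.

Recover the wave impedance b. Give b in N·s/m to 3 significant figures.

u + w = 2.050538;  u + w = √(2b)·v, so √(2b) = 2.050538/1.804 = 1.136662.
b = (√(2b))²/2 = 1.292000/2 = 0.646000.
(Check via u − w = 2F/√(2b): u − w = -36.696932, 2F/√(2b) = -36.696929.)

b = 0.646 N·s/m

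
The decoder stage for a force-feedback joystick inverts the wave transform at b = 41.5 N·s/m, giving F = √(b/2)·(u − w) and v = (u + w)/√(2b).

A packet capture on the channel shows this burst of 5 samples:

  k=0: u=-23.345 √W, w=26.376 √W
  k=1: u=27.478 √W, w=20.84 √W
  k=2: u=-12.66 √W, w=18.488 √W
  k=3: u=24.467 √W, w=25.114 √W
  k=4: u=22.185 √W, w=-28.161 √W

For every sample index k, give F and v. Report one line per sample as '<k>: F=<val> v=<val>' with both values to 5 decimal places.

k=0: u−w=-49.72100, u+w=3.03100; √(b/2)=4.55522, √(2b)=9.11043; F=4.55522×(-49.721)=-226.48993, v=3.03100/9.11043=0.33270
k=1: u−w=6.63800, u+w=48.31800; √(b/2)=4.55522, √(2b)=9.11043; F=4.55522×6.638=30.23753, v=48.31800/9.11043=5.30359
k=2: u−w=-31.14800, u+w=5.82800; √(b/2)=4.55522, √(2b)=9.11043; F=4.55522×(-31.148)=-141.88589, v=5.82800/9.11043=0.63971
k=3: u−w=-0.64700, u+w=49.58100; √(b/2)=4.55522, √(2b)=9.11043; F=4.55522×(-0.647)=-2.94723, v=49.58100/9.11043=5.44222
k=4: u−w=50.34600, u+w=-5.97600; √(b/2)=4.55522, √(2b)=9.11043; F=4.55522×50.346=229.33694, v=-5.97600/9.11043=-0.65595

0: F=-226.48993 v=0.33270
1: F=30.23753 v=5.30359
2: F=-141.88589 v=0.63971
3: F=-2.94723 v=5.44222
4: F=229.33694 v=-0.65595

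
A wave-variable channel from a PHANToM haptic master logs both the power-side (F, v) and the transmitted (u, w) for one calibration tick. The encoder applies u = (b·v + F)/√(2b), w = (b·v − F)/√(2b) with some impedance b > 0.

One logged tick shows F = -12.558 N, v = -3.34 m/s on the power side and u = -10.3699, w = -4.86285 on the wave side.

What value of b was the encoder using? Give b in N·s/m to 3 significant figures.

u + w = -15.2327;  u + w = √(2b)·v, so √(2b) = -15.2327/(-3.34) = 4.5607.
b = (√(2b))²/2 = 20.8000/2 = 10.4000.
(Check via u − w = 2F/√(2b): u − w = -5.5070, 2F/√(2b) = -5.5070.)

b = 10.4 N·s/m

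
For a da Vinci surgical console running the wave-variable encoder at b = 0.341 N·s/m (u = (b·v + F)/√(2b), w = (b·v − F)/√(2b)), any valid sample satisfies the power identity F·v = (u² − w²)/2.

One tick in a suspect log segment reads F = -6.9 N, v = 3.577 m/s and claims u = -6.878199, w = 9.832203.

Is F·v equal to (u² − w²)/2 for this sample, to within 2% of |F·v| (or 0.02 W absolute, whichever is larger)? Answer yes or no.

F·v = (-6.9)×3.577 = -24.681300 W.
(u² − w²)/2 = (47.309621 − 96.672216)/2 = -24.681297 W.
|Δ| = 0.000003;  2% of max(1, |F·v|) = 0.493626.

yes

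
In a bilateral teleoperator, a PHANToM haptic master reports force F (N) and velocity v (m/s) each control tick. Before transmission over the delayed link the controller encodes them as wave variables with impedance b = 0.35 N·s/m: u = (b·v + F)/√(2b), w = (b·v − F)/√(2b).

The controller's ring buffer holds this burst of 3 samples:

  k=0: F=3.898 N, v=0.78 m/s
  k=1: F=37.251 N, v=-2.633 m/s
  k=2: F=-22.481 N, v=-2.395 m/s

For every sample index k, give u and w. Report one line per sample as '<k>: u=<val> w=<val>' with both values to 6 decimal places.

0: u=4.985299 w=-4.332704
1: u=43.421998 w=-45.624924
2: u=-27.871835 w=25.868034

k=0: b·v=0.35×0.78=0.273000; √(2b)=0.836660; u=(0.273000+3.898)/0.836660=4.985299, w=(0.273000−3.898)/0.836660=-4.332704
k=1: b·v=0.35×(-2.633)=-0.921550; √(2b)=0.836660; u=(-0.921550+37.251)/0.836660=43.421998, w=(-0.921550−37.251)/0.836660=-45.624924
k=2: b·v=0.35×(-2.395)=-0.838250; √(2b)=0.836660; u=(-0.838250+(-22.481))/0.836660=-27.871835, w=(-0.838250−(-22.481))/0.836660=25.868034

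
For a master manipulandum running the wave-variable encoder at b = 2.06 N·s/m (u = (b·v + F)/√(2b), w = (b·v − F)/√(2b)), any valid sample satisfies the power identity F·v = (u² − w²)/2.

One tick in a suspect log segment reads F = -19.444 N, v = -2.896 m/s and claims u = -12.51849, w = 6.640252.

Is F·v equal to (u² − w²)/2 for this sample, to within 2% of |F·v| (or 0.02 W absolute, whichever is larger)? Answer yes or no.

yes

F·v = (-19.444)×(-2.896) = 56.309824 W.
(u² − w²)/2 = (156.712592 − 44.092947)/2 = 56.309823 W.
|Δ| = 0.000001;  2% of max(1, |F·v|) = 1.126196.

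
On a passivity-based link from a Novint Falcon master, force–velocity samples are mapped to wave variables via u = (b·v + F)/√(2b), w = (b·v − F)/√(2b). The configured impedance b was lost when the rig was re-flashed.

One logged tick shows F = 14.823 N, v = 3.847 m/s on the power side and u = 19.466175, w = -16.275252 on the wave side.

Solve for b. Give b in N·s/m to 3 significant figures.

u + w = 3.190923;  u + w = √(2b)·v, so √(2b) = 3.190923/3.847 = 0.829457.
b = (√(2b))²/2 = 0.688000/2 = 0.344000.
(Check via u − w = 2F/√(2b): u − w = 35.741427, 2F/√(2b) = 35.741433.)

b = 0.344 N·s/m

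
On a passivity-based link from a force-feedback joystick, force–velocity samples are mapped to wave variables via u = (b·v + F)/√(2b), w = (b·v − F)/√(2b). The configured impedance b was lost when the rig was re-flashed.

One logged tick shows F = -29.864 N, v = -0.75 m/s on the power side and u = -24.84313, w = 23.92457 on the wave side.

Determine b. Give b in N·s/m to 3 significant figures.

b = 0.75 N·s/m

u + w = -0.9186;  u + w = √(2b)·v, so √(2b) = -0.9186/(-0.75) = 1.2247.
b = (√(2b))²/2 = 1.5000/2 = 0.7500.
(Check via u − w = 2F/√(2b): u − w = -48.7677, 2F/√(2b) = -48.7676.)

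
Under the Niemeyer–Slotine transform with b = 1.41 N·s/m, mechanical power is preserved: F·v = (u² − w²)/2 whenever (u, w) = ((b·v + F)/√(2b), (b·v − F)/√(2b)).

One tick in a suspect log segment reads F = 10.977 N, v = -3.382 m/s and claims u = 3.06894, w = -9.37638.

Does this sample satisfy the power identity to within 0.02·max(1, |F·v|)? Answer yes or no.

no

F·v = 10.977×(-3.382) = -37.1242 W.
(u² − w²)/2 = (9.4184 − 87.9165)/2 = -39.2491 W.
|Δ| = 2.1248;  2% of max(1, |F·v|) = 0.7425.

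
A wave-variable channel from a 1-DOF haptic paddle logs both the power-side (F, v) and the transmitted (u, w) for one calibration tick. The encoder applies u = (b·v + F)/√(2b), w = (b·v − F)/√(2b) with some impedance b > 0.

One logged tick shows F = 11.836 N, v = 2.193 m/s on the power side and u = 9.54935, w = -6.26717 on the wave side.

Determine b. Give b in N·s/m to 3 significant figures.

u + w = 3.2822;  u + w = √(2b)·v, so √(2b) = 3.2822/2.193 = 1.4967.
b = (√(2b))²/2 = 2.2400/2 = 1.1200.
(Check via u − w = 2F/√(2b): u − w = 15.8165, 2F/√(2b) = 15.8165.)

b = 1.12 N·s/m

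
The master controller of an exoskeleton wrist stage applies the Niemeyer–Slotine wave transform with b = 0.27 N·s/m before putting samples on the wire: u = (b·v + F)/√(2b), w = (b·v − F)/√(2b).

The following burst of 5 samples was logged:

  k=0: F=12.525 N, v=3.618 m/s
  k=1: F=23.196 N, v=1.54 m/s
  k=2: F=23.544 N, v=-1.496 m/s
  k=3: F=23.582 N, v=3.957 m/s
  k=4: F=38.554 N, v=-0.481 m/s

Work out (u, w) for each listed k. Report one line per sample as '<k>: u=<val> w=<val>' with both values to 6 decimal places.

k=0: b·v=0.27×3.618=0.976860; √(2b)=0.734847; u=(0.976860+12.525)/0.734847=18.373704, w=(0.976860−12.525)/0.734847=-15.715028
k=1: b·v=0.27×1.54=0.415800; √(2b)=0.734847; u=(0.415800+23.196)/0.734847=32.131590, w=(0.415800−23.196)/0.734847=-30.999926
k=2: b·v=0.27×(-1.496)=-0.403920; √(2b)=0.734847; u=(-0.403920+23.544)/0.734847=31.489660, w=(-0.403920−23.544)/0.734847=-32.588991
k=3: b·v=0.27×3.957=1.068390; √(2b)=0.734847; u=(1.068390+23.582)/0.734847=33.544932, w=(1.068390−23.582)/0.734847=-30.637143
k=4: b·v=0.27×(-0.481)=-0.129870; √(2b)=0.734847; u=(-0.129870+38.554)/0.734847=52.288618, w=(-0.129870−38.554)/0.734847=-52.642079

0: u=18.373704 w=-15.715028
1: u=32.131590 w=-30.999926
2: u=31.489660 w=-32.588991
3: u=33.544932 w=-30.637143
4: u=52.288618 w=-52.642079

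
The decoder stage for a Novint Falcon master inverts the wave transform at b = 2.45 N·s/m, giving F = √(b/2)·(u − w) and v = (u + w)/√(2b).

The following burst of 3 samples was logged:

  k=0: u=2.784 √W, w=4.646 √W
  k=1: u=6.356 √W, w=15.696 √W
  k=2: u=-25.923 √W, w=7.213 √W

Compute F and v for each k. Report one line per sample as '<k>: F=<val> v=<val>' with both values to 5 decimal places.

0: F=-2.06086 v=3.35653
1: F=-10.33749 v=9.96208
2: F=-36.67483 v=-8.45232

k=0: u−w=-1.86200, u+w=7.43000; √(b/2)=1.10680, √(2b)=2.21359; F=1.10680×(-1.862)=-2.06086, v=7.43000/2.21359=3.35653
k=1: u−w=-9.34000, u+w=22.05200; √(b/2)=1.10680, √(2b)=2.21359; F=1.10680×(-9.34)=-10.33749, v=22.05200/2.21359=9.96208
k=2: u−w=-33.13600, u+w=-18.71000; √(b/2)=1.10680, √(2b)=2.21359; F=1.10680×(-33.136)=-36.67483, v=-18.71000/2.21359=-8.45232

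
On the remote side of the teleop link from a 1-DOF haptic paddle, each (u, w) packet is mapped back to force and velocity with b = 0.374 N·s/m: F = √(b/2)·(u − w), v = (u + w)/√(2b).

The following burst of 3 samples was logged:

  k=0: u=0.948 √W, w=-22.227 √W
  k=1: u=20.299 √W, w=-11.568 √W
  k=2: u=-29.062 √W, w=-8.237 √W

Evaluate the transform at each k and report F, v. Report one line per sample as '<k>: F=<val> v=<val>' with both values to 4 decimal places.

0: F=10.0217 v=-24.6037
1: F=13.7804 v=10.0952
2: F=-9.0055 v=-43.1267

k=0: u−w=23.1750, u+w=-21.2790; √(b/2)=0.4324, √(2b)=0.8649; F=0.4324×23.175=10.0217, v=-21.2790/0.8649=-24.6037
k=1: u−w=31.8670, u+w=8.7310; √(b/2)=0.4324, √(2b)=0.8649; F=0.4324×31.867=13.7804, v=8.7310/0.8649=10.0952
k=2: u−w=-20.8250, u+w=-37.2990; √(b/2)=0.4324, √(2b)=0.8649; F=0.4324×(-20.825)=-9.0055, v=-37.2990/0.8649=-43.1267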